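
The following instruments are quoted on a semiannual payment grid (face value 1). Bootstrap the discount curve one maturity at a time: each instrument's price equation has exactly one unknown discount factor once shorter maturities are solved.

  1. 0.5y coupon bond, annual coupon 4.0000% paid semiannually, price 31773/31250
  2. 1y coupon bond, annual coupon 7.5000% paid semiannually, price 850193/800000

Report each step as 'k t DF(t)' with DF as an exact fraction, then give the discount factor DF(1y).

step 1 [0.5y] bond c/2=1/50: DF=(31773/31250 − 1/50·(0))/(1+1/50) = 623/625 ≈ 0.996800
step 2 [1y] bond c/2=3/80: DF=(850193/800000 − 3/80·(0.996800))/(1+3/80) = 9883/10000 ≈ 0.988300

1 1/2 623/625
2 1 9883/10000
DF(1y) = 9883/10000 ≈ 0.988300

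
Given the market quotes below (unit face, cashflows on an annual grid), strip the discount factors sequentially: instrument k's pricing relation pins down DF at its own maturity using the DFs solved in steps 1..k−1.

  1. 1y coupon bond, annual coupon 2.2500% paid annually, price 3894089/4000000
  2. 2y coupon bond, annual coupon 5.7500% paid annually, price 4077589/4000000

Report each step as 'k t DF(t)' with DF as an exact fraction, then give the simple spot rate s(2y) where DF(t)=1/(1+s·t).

step 1 [1y] bond c/1=9/400: DF=(3894089/4000000 − 9/400·(0))/(1+9/400) = 9521/10000 ≈ 0.952100
step 2 [2y] bond c/1=23/400: DF=(4077589/4000000 − 23/400·(0.952100))/(1+23/400) = 4561/5000 ≈ 0.912200

1 1 9521/10000
2 2 4561/5000
s(2y) = (1/(4561/5000) − 1)/(2) = 439/9122 ≈ 4.8125%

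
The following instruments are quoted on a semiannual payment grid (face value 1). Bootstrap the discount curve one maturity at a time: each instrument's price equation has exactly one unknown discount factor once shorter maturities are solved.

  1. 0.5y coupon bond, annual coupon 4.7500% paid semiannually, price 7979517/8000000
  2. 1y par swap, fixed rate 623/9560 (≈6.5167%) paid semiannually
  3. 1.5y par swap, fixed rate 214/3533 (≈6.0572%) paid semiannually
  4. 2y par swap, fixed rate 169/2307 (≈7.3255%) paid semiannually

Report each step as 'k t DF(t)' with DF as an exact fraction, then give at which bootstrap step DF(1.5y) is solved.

step 1 [0.5y] bond c/2=19/800: DF=(7979517/8000000 − 19/800·(0))/(1+19/800) = 9743/10000 ≈ 0.974300
step 2 [1y] swap r/2=623/19120: DF=(1 − 623/19120·(0.974300))/(1+623/19120) = 9377/10000 ≈ 0.937700
step 3 [1.5y] swap r/2=107/3533: DF=(1 − 107/3533·(0.974300+0.937700))/(1+107/3533) = 1143/1250 ≈ 0.914400
step 4 [2y] swap r/2=169/4614: DF=(1 − 169/4614·(0.974300+0.937700+0.914400))/(1+169/4614) = 1081/1250 ≈ 0.864800

1 1/2 9743/10000
2 1 9377/10000
3 3/2 1143/1250
4 2 1081/1250
DF(1.5y) is solved at step 3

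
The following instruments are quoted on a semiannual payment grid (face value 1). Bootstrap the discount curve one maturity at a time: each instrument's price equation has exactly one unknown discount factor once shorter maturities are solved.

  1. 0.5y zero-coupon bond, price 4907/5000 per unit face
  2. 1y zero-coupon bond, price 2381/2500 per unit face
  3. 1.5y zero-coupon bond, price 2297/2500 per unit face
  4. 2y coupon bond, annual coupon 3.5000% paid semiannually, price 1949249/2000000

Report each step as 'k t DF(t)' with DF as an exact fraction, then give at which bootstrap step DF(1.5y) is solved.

1 1/2 4907/5000
2 1 2381/2500
3 3/2 2297/2500
4 2 568/625
DF(1.5y) is solved at step 3

step 1 [0.5y] zero: DF = P = 4907/5000 ≈ 0.981400
step 2 [1y] zero: DF = P = 2381/2500 ≈ 0.952400
step 3 [1.5y] zero: DF = P = 2297/2500 ≈ 0.918800
step 4 [2y] bond c/2=7/400: DF=(1949249/2000000 − 7/400·(0.981400+0.952400+0.918800))/(1+7/400) = 568/625 ≈ 0.908800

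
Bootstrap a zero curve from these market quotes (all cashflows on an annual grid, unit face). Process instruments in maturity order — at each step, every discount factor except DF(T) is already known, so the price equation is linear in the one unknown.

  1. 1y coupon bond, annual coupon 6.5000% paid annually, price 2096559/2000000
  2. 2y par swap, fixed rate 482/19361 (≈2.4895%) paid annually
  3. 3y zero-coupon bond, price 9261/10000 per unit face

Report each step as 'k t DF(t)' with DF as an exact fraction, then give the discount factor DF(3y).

step 1 [1y] bond c/1=13/200: DF=(2096559/2000000 − 13/200·(0))/(1+13/200) = 9843/10000 ≈ 0.984300
step 2 [2y] swap r/1=482/19361: DF=(1 − 482/19361·(0.984300))/(1+482/19361) = 4759/5000 ≈ 0.951800
step 3 [3y] zero: DF = P = 9261/10000 ≈ 0.926100

1 1 9843/10000
2 2 4759/5000
3 3 9261/10000
DF(3y) = 9261/10000 ≈ 0.926100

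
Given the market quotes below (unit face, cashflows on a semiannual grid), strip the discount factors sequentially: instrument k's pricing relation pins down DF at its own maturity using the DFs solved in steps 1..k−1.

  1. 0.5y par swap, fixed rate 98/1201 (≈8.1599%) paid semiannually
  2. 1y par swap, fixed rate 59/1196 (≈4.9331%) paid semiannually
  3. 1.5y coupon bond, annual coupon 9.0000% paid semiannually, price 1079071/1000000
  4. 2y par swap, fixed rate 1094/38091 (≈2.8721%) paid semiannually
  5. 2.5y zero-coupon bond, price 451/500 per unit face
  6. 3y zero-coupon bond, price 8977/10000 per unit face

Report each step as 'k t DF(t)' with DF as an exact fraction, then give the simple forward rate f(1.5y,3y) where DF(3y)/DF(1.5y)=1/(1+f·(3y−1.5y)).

1 1/2 1201/1250
2 1 1191/1250
3 3/2 4751/5000
4 2 9453/10000
5 5/2 451/500
6 3 8977/10000
f(1.5y,3y) = ((4751/5000)/(8977/10000) − 1)/(3/2) = 350/8977 ≈ 3.8989%

step 1 [0.5y] swap r/2=49/1201: DF=(1 − 49/1201·(0))/(1+49/1201) = 1201/1250 ≈ 0.960800
step 2 [1y] swap r/2=59/2392: DF=(1 − 59/2392·(0.960800))/(1+59/2392) = 1191/1250 ≈ 0.952800
step 3 [1.5y] bond c/2=9/200: DF=(1079071/1000000 − 9/200·(0.960800+0.952800))/(1+9/200) = 4751/5000 ≈ 0.950200
step 4 [2y] swap r/2=547/38091: DF=(1 − 547/38091·(0.960800+0.952800+0.950200))/(1+547/38091) = 9453/10000 ≈ 0.945300
step 5 [2.5y] zero: DF = P = 451/500 ≈ 0.902000
step 6 [3y] zero: DF = P = 8977/10000 ≈ 0.897700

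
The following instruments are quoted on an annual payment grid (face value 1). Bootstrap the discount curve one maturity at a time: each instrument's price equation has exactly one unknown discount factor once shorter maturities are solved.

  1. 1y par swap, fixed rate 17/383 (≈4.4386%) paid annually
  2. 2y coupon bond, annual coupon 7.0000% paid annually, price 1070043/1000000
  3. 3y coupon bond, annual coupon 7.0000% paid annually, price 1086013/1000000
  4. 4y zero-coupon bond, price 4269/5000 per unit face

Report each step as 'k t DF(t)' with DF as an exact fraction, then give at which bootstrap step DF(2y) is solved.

step 1 [1y] swap r/1=17/383: DF=(1 − 17/383·(0))/(1+17/383) = 383/400 ≈ 0.957500
step 2 [2y] bond c/1=7/100: DF=(1070043/1000000 − 7/100·(0.957500))/(1+7/100) = 4687/5000 ≈ 0.937400
step 3 [3y] bond c/1=7/100: DF=(1086013/1000000 − 7/100·(0.957500+0.937400))/(1+7/100) = 891/1000 ≈ 0.891000
step 4 [4y] zero: DF = P = 4269/5000 ≈ 0.853800

1 1 383/400
2 2 4687/5000
3 3 891/1000
4 4 4269/5000
DF(2y) is solved at step 2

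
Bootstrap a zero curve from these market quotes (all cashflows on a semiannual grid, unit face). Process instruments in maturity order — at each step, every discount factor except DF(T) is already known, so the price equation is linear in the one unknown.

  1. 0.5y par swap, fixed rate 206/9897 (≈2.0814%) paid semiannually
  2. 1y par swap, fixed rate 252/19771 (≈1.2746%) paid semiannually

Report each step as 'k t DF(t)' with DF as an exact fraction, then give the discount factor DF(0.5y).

step 1 [0.5y] swap r/2=103/9897: DF=(1 − 103/9897·(0))/(1+103/9897) = 9897/10000 ≈ 0.989700
step 2 [1y] swap r/2=126/19771: DF=(1 − 126/19771·(0.989700))/(1+126/19771) = 4937/5000 ≈ 0.987400

1 1/2 9897/10000
2 1 4937/5000
DF(0.5y) = 9897/10000 ≈ 0.989700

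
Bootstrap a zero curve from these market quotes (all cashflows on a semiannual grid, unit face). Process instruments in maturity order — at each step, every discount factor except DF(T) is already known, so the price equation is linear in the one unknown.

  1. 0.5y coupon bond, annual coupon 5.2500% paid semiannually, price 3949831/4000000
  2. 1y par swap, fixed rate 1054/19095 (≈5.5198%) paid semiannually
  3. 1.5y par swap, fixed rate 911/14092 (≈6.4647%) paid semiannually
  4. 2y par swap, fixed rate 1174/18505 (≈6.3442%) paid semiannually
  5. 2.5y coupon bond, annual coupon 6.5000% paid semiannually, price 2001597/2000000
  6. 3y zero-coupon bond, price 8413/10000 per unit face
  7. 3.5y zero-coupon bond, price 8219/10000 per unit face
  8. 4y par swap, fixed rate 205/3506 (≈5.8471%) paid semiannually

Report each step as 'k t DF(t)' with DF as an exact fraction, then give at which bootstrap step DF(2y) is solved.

1 1/2 4811/5000
2 1 9473/10000
3 3/2 9089/10000
4 2 4413/5000
5 5/2 533/625
6 3 8413/10000
7 7/2 8219/10000
8 4 159/200
DF(2y) is solved at step 4

step 1 [0.5y] bond c/2=21/800: DF=(3949831/4000000 − 21/800·(0))/(1+21/800) = 4811/5000 ≈ 0.962200
step 2 [1y] swap r/2=527/19095: DF=(1 − 527/19095·(0.962200))/(1+527/19095) = 9473/10000 ≈ 0.947300
step 3 [1.5y] swap r/2=911/28184: DF=(1 − 911/28184·(0.962200+0.947300))/(1+911/28184) = 9089/10000 ≈ 0.908900
step 4 [2y] swap r/2=587/18505: DF=(1 − 587/18505·(0.962200+0.947300+0.908900))/(1+587/18505) = 4413/5000 ≈ 0.882600
step 5 [2.5y] bond c/2=13/400: DF=(2001597/2000000 − 13/400·(0.962200+0.947300+0.908900+0.882600))/(1+13/400) = 533/625 ≈ 0.852800
step 6 [3y] zero: DF = P = 8413/10000 ≈ 0.841300
step 7 [3.5y] zero: DF = P = 8219/10000 ≈ 0.821900
step 8 [4y] swap r/2=205/7012: DF=(1 − 205/7012·(0.962200+0.947300+0.908900+0.882600+0.852800+0.841300+0.821900))/(1+205/7012) = 159/200 ≈ 0.795000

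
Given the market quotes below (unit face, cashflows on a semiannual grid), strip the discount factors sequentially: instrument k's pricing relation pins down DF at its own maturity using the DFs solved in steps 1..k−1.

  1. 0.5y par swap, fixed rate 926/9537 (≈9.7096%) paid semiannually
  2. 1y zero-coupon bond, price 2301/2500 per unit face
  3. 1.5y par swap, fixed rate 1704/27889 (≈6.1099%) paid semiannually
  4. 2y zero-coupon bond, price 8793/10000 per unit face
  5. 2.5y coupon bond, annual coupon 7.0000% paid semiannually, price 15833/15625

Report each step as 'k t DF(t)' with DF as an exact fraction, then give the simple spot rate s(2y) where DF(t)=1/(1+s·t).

step 1 [0.5y] swap r/2=463/9537: DF=(1 − 463/9537·(0))/(1+463/9537) = 9537/10000 ≈ 0.953700
step 2 [1y] zero: DF = P = 2301/2500 ≈ 0.920400
step 3 [1.5y] swap r/2=852/27889: DF=(1 − 852/27889·(0.953700+0.920400))/(1+852/27889) = 2287/2500 ≈ 0.914800
step 4 [2y] zero: DF = P = 8793/10000 ≈ 0.879300
step 5 [2.5y] bond c/2=7/200: DF=(15833/15625 − 7/200·(0.953700+0.920400+0.914800+0.879300))/(1+7/200) = 171/200 ≈ 0.855000

1 1/2 9537/10000
2 1 2301/2500
3 3/2 2287/2500
4 2 8793/10000
5 5/2 171/200
s(2y) = (1/(8793/10000) − 1)/(2) = 1207/17586 ≈ 6.8634%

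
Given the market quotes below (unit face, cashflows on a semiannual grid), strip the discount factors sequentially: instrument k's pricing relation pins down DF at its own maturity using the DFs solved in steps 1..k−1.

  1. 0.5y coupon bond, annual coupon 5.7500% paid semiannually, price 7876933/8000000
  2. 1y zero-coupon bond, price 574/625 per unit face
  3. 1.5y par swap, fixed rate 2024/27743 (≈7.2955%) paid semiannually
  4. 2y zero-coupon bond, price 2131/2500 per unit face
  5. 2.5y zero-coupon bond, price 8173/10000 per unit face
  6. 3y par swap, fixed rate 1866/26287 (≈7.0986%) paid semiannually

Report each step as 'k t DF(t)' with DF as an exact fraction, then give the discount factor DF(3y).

step 1 [0.5y] bond c/2=23/800: DF=(7876933/8000000 − 23/800·(0))/(1+23/800) = 9571/10000 ≈ 0.957100
step 2 [1y] zero: DF = P = 574/625 ≈ 0.918400
step 3 [1.5y] swap r/2=1012/27743: DF=(1 − 1012/27743·(0.957100+0.918400))/(1+1012/27743) = 2247/2500 ≈ 0.898800
step 4 [2y] zero: DF = P = 2131/2500 ≈ 0.852400
step 5 [2.5y] zero: DF = P = 8173/10000 ≈ 0.817300
step 6 [3y] swap r/2=933/26287: DF=(1 − 933/26287·(0.957100+0.918400+0.898800+0.852400+0.817300))/(1+933/26287) = 4067/5000 ≈ 0.813400

1 1/2 9571/10000
2 1 574/625
3 3/2 2247/2500
4 2 2131/2500
5 5/2 8173/10000
6 3 4067/5000
DF(3y) = 4067/5000 ≈ 0.813400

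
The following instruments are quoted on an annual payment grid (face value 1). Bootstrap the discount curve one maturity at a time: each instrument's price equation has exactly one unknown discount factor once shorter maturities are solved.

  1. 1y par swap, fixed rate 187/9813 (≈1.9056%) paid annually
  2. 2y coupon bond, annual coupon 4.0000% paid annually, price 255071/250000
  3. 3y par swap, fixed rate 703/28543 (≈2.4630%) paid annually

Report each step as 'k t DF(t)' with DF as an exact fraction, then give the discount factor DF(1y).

step 1 [1y] swap r/1=187/9813: DF=(1 − 187/9813·(0))/(1+187/9813) = 9813/10000 ≈ 0.981300
step 2 [2y] bond c/1=1/25: DF=(255071/250000 − 1/25·(0.981300))/(1+1/25) = 9433/10000 ≈ 0.943300
step 3 [3y] swap r/1=703/28543: DF=(1 − 703/28543·(0.981300+0.943300))/(1+703/28543) = 9297/10000 ≈ 0.929700

1 1 9813/10000
2 2 9433/10000
3 3 9297/10000
DF(1y) = 9813/10000 ≈ 0.981300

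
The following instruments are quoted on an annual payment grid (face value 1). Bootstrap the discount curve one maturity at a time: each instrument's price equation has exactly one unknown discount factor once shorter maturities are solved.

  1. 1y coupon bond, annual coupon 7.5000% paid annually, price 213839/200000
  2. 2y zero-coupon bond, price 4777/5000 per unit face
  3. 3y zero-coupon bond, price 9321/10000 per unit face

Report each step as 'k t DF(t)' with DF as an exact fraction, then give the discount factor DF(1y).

1 1 4973/5000
2 2 4777/5000
3 3 9321/10000
DF(1y) = 4973/5000 ≈ 0.994600

step 1 [1y] bond c/1=3/40: DF=(213839/200000 − 3/40·(0))/(1+3/40) = 4973/5000 ≈ 0.994600
step 2 [2y] zero: DF = P = 4777/5000 ≈ 0.955400
step 3 [3y] zero: DF = P = 9321/10000 ≈ 0.932100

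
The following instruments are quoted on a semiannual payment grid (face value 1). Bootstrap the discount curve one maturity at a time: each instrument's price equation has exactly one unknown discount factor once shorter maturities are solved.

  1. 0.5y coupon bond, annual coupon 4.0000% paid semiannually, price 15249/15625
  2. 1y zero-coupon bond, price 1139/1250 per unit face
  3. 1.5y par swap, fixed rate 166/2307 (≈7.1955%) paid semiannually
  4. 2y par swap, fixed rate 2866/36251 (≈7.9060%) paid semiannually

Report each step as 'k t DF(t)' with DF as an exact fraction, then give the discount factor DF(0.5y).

1 1/2 598/625
2 1 1139/1250
3 3/2 2251/2500
4 2 8567/10000
DF(0.5y) = 598/625 ≈ 0.956800

step 1 [0.5y] bond c/2=1/50: DF=(15249/15625 − 1/50·(0))/(1+1/50) = 598/625 ≈ 0.956800
step 2 [1y] zero: DF = P = 1139/1250 ≈ 0.911200
step 3 [1.5y] swap r/2=83/2307: DF=(1 − 83/2307·(0.956800+0.911200))/(1+83/2307) = 2251/2500 ≈ 0.900400
step 4 [2y] swap r/2=1433/36251: DF=(1 − 1433/36251·(0.956800+0.911200+0.900400))/(1+1433/36251) = 8567/10000 ≈ 0.856700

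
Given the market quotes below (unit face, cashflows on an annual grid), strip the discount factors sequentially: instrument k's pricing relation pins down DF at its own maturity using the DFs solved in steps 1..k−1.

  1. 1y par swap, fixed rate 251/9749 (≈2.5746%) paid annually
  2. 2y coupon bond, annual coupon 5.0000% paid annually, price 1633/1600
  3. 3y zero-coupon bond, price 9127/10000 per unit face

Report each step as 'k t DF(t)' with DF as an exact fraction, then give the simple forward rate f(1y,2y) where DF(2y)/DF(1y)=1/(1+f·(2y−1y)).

1 1 9749/10000
2 2 1157/1250
3 3 9127/10000
f(1y,2y) = ((9749/10000)/(1157/1250) − 1)/(1) = 493/9256 ≈ 5.3263%

step 1 [1y] swap r/1=251/9749: DF=(1 − 251/9749·(0))/(1+251/9749) = 9749/10000 ≈ 0.974900
step 2 [2y] bond c/1=1/20: DF=(1633/1600 − 1/20·(0.974900))/(1+1/20) = 1157/1250 ≈ 0.925600
step 3 [3y] zero: DF = P = 9127/10000 ≈ 0.912700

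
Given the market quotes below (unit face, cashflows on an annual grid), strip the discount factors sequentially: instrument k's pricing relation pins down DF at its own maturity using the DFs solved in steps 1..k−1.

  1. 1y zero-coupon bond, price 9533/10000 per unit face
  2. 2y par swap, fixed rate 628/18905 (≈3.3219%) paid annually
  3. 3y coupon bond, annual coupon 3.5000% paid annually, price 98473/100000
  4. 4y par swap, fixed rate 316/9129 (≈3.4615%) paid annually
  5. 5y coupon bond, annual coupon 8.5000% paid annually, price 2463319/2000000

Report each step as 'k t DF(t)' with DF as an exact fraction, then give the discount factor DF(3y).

1 1 9533/10000
2 2 2343/2500
3 3 71/80
4 4 546/625
5 5 8491/10000
DF(3y) = 71/80 ≈ 0.887500

step 1 [1y] zero: DF = P = 9533/10000 ≈ 0.953300
step 2 [2y] swap r/1=628/18905: DF=(1 − 628/18905·(0.953300))/(1+628/18905) = 2343/2500 ≈ 0.937200
step 3 [3y] bond c/1=7/200: DF=(98473/100000 − 7/200·(0.953300+0.937200))/(1+7/200) = 71/80 ≈ 0.887500
step 4 [4y] swap r/1=316/9129: DF=(1 − 316/9129·(0.953300+0.937200+0.887500))/(1+316/9129) = 546/625 ≈ 0.873600
step 5 [5y] bond c/1=17/200: DF=(2463319/2000000 − 17/200·(0.953300+0.937200+0.887500+0.873600))/(1+17/200) = 8491/10000 ≈ 0.849100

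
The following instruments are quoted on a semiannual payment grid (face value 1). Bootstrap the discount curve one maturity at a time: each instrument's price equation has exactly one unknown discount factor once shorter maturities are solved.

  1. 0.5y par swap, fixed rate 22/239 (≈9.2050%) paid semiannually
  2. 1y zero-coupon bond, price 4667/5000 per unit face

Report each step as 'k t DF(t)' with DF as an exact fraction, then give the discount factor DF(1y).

1 1/2 239/250
2 1 4667/5000
DF(1y) = 4667/5000 ≈ 0.933400

step 1 [0.5y] swap r/2=11/239: DF=(1 − 11/239·(0))/(1+11/239) = 239/250 ≈ 0.956000
step 2 [1y] zero: DF = P = 4667/5000 ≈ 0.933400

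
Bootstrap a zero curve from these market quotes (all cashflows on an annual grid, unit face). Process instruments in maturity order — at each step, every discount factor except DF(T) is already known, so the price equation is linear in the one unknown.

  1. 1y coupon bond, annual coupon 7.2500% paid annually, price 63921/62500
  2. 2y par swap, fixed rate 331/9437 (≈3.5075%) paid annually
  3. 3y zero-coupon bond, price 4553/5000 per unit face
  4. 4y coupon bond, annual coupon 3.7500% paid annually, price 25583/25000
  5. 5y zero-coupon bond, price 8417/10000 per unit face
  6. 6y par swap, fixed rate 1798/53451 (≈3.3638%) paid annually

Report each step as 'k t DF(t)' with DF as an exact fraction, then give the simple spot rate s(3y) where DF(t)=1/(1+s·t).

1 1 596/625
2 2 4669/5000
3 3 4553/5000
4 4 2213/2500
5 5 8417/10000
6 6 4101/5000
s(3y) = (1/(4553/5000) − 1)/(3) = 149/4553 ≈ 3.2726%

step 1 [1y] bond c/1=29/400: DF=(63921/62500 − 29/400·(0))/(1+29/400) = 596/625 ≈ 0.953600
step 2 [2y] swap r/1=331/9437: DF=(1 − 331/9437·(0.953600))/(1+331/9437) = 4669/5000 ≈ 0.933800
step 3 [3y] zero: DF = P = 4553/5000 ≈ 0.910600
step 4 [4y] bond c/1=3/80: DF=(25583/25000 − 3/80·(0.953600+0.933800+0.910600))/(1+3/80) = 2213/2500 ≈ 0.885200
step 5 [5y] zero: DF = P = 8417/10000 ≈ 0.841700
step 6 [6y] swap r/1=1798/53451: DF=(1 − 1798/53451·(0.953600+0.933800+0.910600+0.885200+0.841700))/(1+1798/53451) = 4101/5000 ≈ 0.820200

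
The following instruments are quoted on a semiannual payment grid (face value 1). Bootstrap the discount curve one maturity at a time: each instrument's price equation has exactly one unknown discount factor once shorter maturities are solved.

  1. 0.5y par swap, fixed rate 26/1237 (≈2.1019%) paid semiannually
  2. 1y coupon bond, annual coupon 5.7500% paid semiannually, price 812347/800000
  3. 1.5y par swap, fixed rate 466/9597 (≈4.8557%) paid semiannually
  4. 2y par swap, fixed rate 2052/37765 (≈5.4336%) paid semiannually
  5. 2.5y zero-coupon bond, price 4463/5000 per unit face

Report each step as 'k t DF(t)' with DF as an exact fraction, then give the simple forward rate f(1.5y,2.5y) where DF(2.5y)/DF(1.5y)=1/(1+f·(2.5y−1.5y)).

step 1 [0.5y] swap r/2=13/1237: DF=(1 − 13/1237·(0))/(1+13/1237) = 1237/1250 ≈ 0.989600
step 2 [1y] bond c/2=23/800: DF=(812347/800000 − 23/800·(0.989600))/(1+23/800) = 4797/5000 ≈ 0.959400
step 3 [1.5y] swap r/2=233/9597: DF=(1 − 233/9597·(0.989600+0.959400))/(1+233/9597) = 9301/10000 ≈ 0.930100
step 4 [2y] swap r/2=1026/37765: DF=(1 − 1026/37765·(0.989600+0.959400+0.930100))/(1+1026/37765) = 4487/5000 ≈ 0.897400
step 5 [2.5y] zero: DF = P = 4463/5000 ≈ 0.892600

1 1/2 1237/1250
2 1 4797/5000
3 3/2 9301/10000
4 2 4487/5000
5 5/2 4463/5000
f(1.5y,2.5y) = ((9301/10000)/(4463/5000) − 1)/(1) = 375/8926 ≈ 4.2012%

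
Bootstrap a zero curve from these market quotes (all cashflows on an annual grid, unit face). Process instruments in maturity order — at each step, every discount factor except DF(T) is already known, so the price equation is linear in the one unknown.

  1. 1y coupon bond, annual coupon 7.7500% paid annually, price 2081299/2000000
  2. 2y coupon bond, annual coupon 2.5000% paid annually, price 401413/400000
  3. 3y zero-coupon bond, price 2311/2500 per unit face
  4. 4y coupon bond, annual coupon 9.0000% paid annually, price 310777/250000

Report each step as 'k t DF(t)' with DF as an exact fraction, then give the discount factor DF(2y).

1 1 4829/5000
2 2 1911/2000
3 3 2311/2500
4 4 1811/2000
DF(2y) = 1911/2000 ≈ 0.955500

step 1 [1y] bond c/1=31/400: DF=(2081299/2000000 − 31/400·(0))/(1+31/400) = 4829/5000 ≈ 0.965800
step 2 [2y] bond c/1=1/40: DF=(401413/400000 − 1/40·(0.965800))/(1+1/40) = 1911/2000 ≈ 0.955500
step 3 [3y] zero: DF = P = 2311/2500 ≈ 0.924400
step 4 [4y] bond c/1=9/100: DF=(310777/250000 − 9/100·(0.965800+0.955500+0.924400))/(1+9/100) = 1811/2000 ≈ 0.905500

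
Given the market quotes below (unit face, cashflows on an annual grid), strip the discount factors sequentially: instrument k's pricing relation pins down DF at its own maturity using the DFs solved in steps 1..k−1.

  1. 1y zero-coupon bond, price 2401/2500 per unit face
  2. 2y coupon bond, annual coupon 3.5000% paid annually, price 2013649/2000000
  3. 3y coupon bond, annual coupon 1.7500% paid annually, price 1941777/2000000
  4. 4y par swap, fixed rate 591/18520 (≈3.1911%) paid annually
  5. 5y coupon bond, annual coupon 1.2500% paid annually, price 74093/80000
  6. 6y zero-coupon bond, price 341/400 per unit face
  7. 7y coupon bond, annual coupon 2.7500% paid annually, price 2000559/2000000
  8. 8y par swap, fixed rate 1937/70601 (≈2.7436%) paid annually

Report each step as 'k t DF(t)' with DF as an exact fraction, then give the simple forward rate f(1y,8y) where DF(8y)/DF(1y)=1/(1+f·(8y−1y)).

1 1 2401/2500
2 2 9403/10000
3 3 1843/2000
4 4 4409/5000
5 5 869/1000
6 6 341/400
7 7 8283/10000
8 8 8063/10000
f(1y,8y) = ((2401/2500)/(8063/10000) − 1)/(7) = 1541/56441 ≈ 2.7303%

step 1 [1y] zero: DF = P = 2401/2500 ≈ 0.960400
step 2 [2y] bond c/1=7/200: DF=(2013649/2000000 − 7/200·(0.960400))/(1+7/200) = 9403/10000 ≈ 0.940300
step 3 [3y] bond c/1=7/400: DF=(1941777/2000000 − 7/400·(0.960400+0.940300))/(1+7/400) = 1843/2000 ≈ 0.921500
step 4 [4y] swap r/1=591/18520: DF=(1 − 591/18520·(0.960400+0.940300+0.921500))/(1+591/18520) = 4409/5000 ≈ 0.881800
step 5 [5y] bond c/1=1/80: DF=(74093/80000 − 1/80·(0.960400+0.940300+0.921500+0.881800))/(1+1/80) = 869/1000 ≈ 0.869000
step 6 [6y] zero: DF = P = 341/400 ≈ 0.852500
step 7 [7y] bond c/1=11/400: DF=(2000559/2000000 − 11/400·(0.960400+0.940300+0.921500+0.881800+0.869000+0.852500))/(1+11/400) = 8283/10000 ≈ 0.828300
step 8 [8y] swap r/1=1937/70601: DF=(1 − 1937/70601·(0.960400+0.940300+0.921500+0.881800+0.869000+0.852500+0.828300))/(1+1937/70601) = 8063/10000 ≈ 0.806300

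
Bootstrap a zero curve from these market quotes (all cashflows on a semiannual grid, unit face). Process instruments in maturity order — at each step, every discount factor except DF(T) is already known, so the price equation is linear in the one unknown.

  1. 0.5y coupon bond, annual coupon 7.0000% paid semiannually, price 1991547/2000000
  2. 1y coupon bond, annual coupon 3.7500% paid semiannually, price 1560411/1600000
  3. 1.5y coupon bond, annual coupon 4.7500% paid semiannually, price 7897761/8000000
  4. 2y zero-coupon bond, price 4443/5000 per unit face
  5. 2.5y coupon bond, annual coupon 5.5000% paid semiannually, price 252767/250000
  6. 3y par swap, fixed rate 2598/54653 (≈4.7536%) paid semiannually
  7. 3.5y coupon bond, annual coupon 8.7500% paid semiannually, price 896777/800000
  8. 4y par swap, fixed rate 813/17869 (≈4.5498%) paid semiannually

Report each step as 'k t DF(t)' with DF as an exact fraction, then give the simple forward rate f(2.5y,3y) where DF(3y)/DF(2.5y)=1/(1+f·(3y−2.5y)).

step 1 [0.5y] bond c/2=7/200: DF=(1991547/2000000 − 7/200·(0))/(1+7/200) = 9621/10000 ≈ 0.962100
step 2 [1y] bond c/2=3/160: DF=(1560411/1600000 − 3/160·(0.962100))/(1+3/160) = 2349/2500 ≈ 0.939600
step 3 [1.5y] bond c/2=19/800: DF=(7897761/8000000 − 19/800·(0.962100+0.939600))/(1+19/800) = 4601/5000 ≈ 0.920200
step 4 [2y] zero: DF = P = 4443/5000 ≈ 0.888600
step 5 [2.5y] bond c/2=11/400: DF=(252767/250000 − 11/400·(0.962100+0.939600+0.920200+0.888600))/(1+11/400) = 8847/10000 ≈ 0.884700
step 6 [3y] swap r/2=1299/54653: DF=(1 − 1299/54653·(0.962100+0.939600+0.920200+0.888600+0.884700))/(1+1299/54653) = 8701/10000 ≈ 0.870100
step 7 [3.5y] bond c/2=7/160: DF=(896777/800000 − 7/160·(0.962100+0.939600+0.920200+0.888600+0.884700+0.870100))/(1+7/160) = 8449/10000 ≈ 0.844900
step 8 [4y] swap r/2=813/35738: DF=(1 − 813/35738·(0.962100+0.939600+0.920200+0.888600+0.884700+0.870100+0.844900))/(1+813/35738) = 4187/5000 ≈ 0.837400

1 1/2 9621/10000
2 1 2349/2500
3 3/2 4601/5000
4 2 4443/5000
5 5/2 8847/10000
6 3 8701/10000
7 7/2 8449/10000
8 4 4187/5000
f(2.5y,3y) = ((8847/10000)/(8701/10000) − 1)/(1/2) = 292/8701 ≈ 3.3559%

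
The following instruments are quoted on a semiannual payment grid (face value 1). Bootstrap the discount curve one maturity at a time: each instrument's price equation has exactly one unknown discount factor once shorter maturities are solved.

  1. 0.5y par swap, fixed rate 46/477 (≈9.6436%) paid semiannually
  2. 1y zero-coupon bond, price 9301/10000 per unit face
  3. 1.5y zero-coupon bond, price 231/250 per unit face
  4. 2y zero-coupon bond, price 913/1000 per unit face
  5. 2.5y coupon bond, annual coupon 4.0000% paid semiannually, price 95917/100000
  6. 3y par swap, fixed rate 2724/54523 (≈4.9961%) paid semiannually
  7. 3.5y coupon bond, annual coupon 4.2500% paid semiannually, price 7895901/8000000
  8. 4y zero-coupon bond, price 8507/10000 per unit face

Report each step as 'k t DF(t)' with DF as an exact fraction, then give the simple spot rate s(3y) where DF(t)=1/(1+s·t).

1 1/2 477/500
2 1 9301/10000
3 3/2 231/250
4 2 913/1000
5 5/2 4337/5000
6 3 4319/5000
7 7/2 853/1000
8 4 8507/10000
s(3y) = (1/(4319/5000) − 1)/(3) = 227/4319 ≈ 5.2558%

step 1 [0.5y] swap r/2=23/477: DF=(1 − 23/477·(0))/(1+23/477) = 477/500 ≈ 0.954000
step 2 [1y] zero: DF = P = 9301/10000 ≈ 0.930100
step 3 [1.5y] zero: DF = P = 231/250 ≈ 0.924000
step 4 [2y] zero: DF = P = 913/1000 ≈ 0.913000
step 5 [2.5y] bond c/2=1/50: DF=(95917/100000 − 1/50·(0.954000+0.930100+0.924000+0.913000))/(1+1/50) = 4337/5000 ≈ 0.867400
step 6 [3y] swap r/2=1362/54523: DF=(1 − 1362/54523·(0.954000+0.930100+0.924000+0.913000+0.867400))/(1+1362/54523) = 4319/5000 ≈ 0.863800
step 7 [3.5y] bond c/2=17/800: DF=(7895901/8000000 − 17/800·(0.954000+0.930100+0.924000+0.913000+0.867400+0.863800))/(1+17/800) = 853/1000 ≈ 0.853000
step 8 [4y] zero: DF = P = 8507/10000 ≈ 0.850700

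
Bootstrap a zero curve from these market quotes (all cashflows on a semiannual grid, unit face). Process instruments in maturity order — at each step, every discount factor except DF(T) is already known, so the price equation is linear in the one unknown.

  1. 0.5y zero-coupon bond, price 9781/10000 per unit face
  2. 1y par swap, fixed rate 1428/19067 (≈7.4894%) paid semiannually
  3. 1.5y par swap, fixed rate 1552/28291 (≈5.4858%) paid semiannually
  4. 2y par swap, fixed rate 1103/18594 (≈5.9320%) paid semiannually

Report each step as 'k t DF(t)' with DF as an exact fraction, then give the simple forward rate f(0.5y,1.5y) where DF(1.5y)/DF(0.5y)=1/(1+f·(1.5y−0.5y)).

1 1/2 9781/10000
2 1 4643/5000
3 3/2 1153/1250
4 2 8897/10000
f(0.5y,1.5y) = ((9781/10000)/(1153/1250) − 1)/(1) = 557/9224 ≈ 6.0386%

step 1 [0.5y] zero: DF = P = 9781/10000 ≈ 0.978100
step 2 [1y] swap r/2=714/19067: DF=(1 − 714/19067·(0.978100))/(1+714/19067) = 4643/5000 ≈ 0.928600
step 3 [1.5y] swap r/2=776/28291: DF=(1 − 776/28291·(0.978100+0.928600))/(1+776/28291) = 1153/1250 ≈ 0.922400
step 4 [2y] swap r/2=1103/37188: DF=(1 − 1103/37188·(0.978100+0.928600+0.922400))/(1+1103/37188) = 8897/10000 ≈ 0.889700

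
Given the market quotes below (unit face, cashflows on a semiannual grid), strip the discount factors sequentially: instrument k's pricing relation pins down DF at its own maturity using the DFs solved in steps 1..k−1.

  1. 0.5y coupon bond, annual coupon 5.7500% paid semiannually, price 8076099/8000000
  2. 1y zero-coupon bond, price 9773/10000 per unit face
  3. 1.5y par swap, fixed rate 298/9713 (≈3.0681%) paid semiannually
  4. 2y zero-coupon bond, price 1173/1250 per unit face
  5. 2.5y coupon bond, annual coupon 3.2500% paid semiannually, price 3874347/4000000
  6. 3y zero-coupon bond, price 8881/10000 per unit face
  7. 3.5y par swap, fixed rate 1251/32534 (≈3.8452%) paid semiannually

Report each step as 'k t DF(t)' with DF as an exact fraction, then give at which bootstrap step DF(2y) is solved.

step 1 [0.5y] bond c/2=23/800: DF=(8076099/8000000 − 23/800·(0))/(1+23/800) = 9813/10000 ≈ 0.981300
step 2 [1y] zero: DF = P = 9773/10000 ≈ 0.977300
step 3 [1.5y] swap r/2=149/9713: DF=(1 − 149/9713·(0.981300+0.977300))/(1+149/9713) = 9553/10000 ≈ 0.955300
step 4 [2y] zero: DF = P = 1173/1250 ≈ 0.938400
step 5 [2.5y] bond c/2=13/800: DF=(3874347/4000000 − 13/800·(0.981300+0.977300+0.955300+0.938400))/(1+13/800) = 1783/2000 ≈ 0.891500
step 6 [3y] zero: DF = P = 8881/10000 ≈ 0.888100
step 7 [3.5y] swap r/2=1251/65068: DF=(1 − 1251/65068·(0.981300+0.977300+0.955300+0.938400+0.891500+0.888100))/(1+1251/65068) = 8749/10000 ≈ 0.874900

1 1/2 9813/10000
2 1 9773/10000
3 3/2 9553/10000
4 2 1173/1250
5 5/2 1783/2000
6 3 8881/10000
7 7/2 8749/10000
DF(2y) is solved at step 4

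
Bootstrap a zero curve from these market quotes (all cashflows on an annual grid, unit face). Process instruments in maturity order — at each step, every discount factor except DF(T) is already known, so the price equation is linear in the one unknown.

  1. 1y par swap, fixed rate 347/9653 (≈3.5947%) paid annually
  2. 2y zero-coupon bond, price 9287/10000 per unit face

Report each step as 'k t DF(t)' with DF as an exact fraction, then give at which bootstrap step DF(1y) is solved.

step 1 [1y] swap r/1=347/9653: DF=(1 − 347/9653·(0))/(1+347/9653) = 9653/10000 ≈ 0.965300
step 2 [2y] zero: DF = P = 9287/10000 ≈ 0.928700

1 1 9653/10000
2 2 9287/10000
DF(1y) is solved at step 1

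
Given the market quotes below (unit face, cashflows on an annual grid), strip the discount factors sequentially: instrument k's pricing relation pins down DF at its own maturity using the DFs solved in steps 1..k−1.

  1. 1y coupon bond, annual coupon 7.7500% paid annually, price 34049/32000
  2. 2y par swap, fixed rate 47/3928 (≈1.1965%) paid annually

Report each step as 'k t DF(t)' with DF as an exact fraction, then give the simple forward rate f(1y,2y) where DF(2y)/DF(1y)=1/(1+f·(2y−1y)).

1 1 79/80
2 2 1953/2000
f(1y,2y) = ((79/80)/(1953/2000) − 1)/(1) = 22/1953 ≈ 1.1265%

step 1 [1y] bond c/1=31/400: DF=(34049/32000 − 31/400·(0))/(1+31/400) = 79/80 ≈ 0.987500
step 2 [2y] swap r/1=47/3928: DF=(1 − 47/3928·(0.987500))/(1+47/3928) = 1953/2000 ≈ 0.976500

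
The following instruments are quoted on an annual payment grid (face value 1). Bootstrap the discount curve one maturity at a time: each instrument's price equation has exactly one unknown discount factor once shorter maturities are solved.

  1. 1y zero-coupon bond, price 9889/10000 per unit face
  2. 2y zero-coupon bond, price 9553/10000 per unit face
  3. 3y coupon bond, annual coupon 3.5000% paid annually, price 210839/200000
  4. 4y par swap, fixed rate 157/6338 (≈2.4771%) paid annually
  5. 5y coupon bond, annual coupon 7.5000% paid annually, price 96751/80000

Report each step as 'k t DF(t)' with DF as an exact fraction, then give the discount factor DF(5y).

step 1 [1y] zero: DF = P = 9889/10000 ≈ 0.988900
step 2 [2y] zero: DF = P = 9553/10000 ≈ 0.955300
step 3 [3y] bond c/1=7/200: DF=(210839/200000 − 7/200·(0.988900+0.955300))/(1+7/200) = 1191/1250 ≈ 0.952800
step 4 [4y] swap r/1=157/6338: DF=(1 − 157/6338·(0.988900+0.955300+0.952800))/(1+157/6338) = 4529/5000 ≈ 0.905800
step 5 [5y] bond c/1=3/40: DF=(96751/80000 − 3/40·(0.988900+0.955300+0.952800+0.905800))/(1+3/40) = 8597/10000 ≈ 0.859700

1 1 9889/10000
2 2 9553/10000
3 3 1191/1250
4 4 4529/5000
5 5 8597/10000
DF(5y) = 8597/10000 ≈ 0.859700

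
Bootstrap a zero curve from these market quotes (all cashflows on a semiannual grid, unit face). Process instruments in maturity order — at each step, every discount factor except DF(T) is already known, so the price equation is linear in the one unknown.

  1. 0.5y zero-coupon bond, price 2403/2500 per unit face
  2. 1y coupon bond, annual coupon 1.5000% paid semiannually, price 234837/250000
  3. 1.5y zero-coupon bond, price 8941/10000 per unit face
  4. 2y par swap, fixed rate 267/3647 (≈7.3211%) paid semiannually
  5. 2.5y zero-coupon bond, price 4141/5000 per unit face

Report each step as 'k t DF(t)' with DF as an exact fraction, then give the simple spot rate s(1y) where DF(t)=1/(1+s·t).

step 1 [0.5y] zero: DF = P = 2403/2500 ≈ 0.961200
step 2 [1y] bond c/2=3/400: DF=(234837/250000 − 3/400·(0.961200))/(1+3/400) = 2313/2500 ≈ 0.925200
step 3 [1.5y] zero: DF = P = 8941/10000 ≈ 0.894100
step 4 [2y] swap r/2=267/7294: DF=(1 − 267/7294·(0.961200+0.925200+0.894100))/(1+267/7294) = 1733/2000 ≈ 0.866500
step 5 [2.5y] zero: DF = P = 4141/5000 ≈ 0.828200

1 1/2 2403/2500
2 1 2313/2500
3 3/2 8941/10000
4 2 1733/2000
5 5/2 4141/5000
s(1y) = (1/(2313/2500) − 1)/(1) = 187/2313 ≈ 8.0847%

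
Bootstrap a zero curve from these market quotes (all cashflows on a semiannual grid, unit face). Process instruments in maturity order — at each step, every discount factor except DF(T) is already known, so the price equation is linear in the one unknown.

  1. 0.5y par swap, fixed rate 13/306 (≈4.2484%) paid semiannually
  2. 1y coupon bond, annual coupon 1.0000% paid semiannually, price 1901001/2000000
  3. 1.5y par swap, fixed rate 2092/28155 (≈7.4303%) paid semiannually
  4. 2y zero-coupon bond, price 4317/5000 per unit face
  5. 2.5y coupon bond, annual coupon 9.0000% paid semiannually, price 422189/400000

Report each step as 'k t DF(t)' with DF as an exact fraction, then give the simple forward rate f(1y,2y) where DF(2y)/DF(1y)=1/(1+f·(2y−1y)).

step 1 [0.5y] swap r/2=13/612: DF=(1 − 13/612·(0))/(1+13/612) = 612/625 ≈ 0.979200
step 2 [1y] bond c/2=1/200: DF=(1901001/2000000 − 1/200·(0.979200))/(1+1/200) = 9409/10000 ≈ 0.940900
step 3 [1.5y] swap r/2=1046/28155: DF=(1 − 1046/28155·(0.979200+0.940900))/(1+1046/28155) = 4477/5000 ≈ 0.895400
step 4 [2y] zero: DF = P = 4317/5000 ≈ 0.863400
step 5 [2.5y] bond c/2=9/200: DF=(422189/400000 − 9/200·(0.979200+0.940900+0.895400+0.863400))/(1+9/200) = 2129/2500 ≈ 0.851600

1 1/2 612/625
2 1 9409/10000
3 3/2 4477/5000
4 2 4317/5000
5 5/2 2129/2500
f(1y,2y) = ((9409/10000)/(4317/5000) − 1)/(1) = 775/8634 ≈ 8.9761%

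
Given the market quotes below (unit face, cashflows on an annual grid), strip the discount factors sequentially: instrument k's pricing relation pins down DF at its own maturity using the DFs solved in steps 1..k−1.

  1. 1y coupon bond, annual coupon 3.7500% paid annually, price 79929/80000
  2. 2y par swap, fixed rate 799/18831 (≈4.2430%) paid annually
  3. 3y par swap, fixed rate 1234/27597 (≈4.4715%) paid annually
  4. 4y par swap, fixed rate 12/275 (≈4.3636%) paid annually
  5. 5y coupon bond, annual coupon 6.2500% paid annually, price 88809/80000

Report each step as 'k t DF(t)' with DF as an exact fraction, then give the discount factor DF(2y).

step 1 [1y] bond c/1=3/80: DF=(79929/80000 − 3/80·(0))/(1+3/80) = 963/1000 ≈ 0.963000
step 2 [2y] swap r/1=799/18831: DF=(1 − 799/18831·(0.963000))/(1+799/18831) = 9201/10000 ≈ 0.920100
step 3 [3y] swap r/1=1234/27597: DF=(1 − 1234/27597·(0.963000+0.920100))/(1+1234/27597) = 4383/5000 ≈ 0.876600
step 4 [4y] swap r/1=12/275: DF=(1 − 12/275·(0.963000+0.920100+0.876600))/(1+12/275) = 2107/2500 ≈ 0.842800
step 5 [5y] bond c/1=1/16: DF=(88809/80000 − 1/16·(0.963000+0.920100+0.876600+0.842800))/(1+1/16) = 8329/10000 ≈ 0.832900

1 1 963/1000
2 2 9201/10000
3 3 4383/5000
4 4 2107/2500
5 5 8329/10000
DF(2y) = 9201/10000 ≈ 0.920100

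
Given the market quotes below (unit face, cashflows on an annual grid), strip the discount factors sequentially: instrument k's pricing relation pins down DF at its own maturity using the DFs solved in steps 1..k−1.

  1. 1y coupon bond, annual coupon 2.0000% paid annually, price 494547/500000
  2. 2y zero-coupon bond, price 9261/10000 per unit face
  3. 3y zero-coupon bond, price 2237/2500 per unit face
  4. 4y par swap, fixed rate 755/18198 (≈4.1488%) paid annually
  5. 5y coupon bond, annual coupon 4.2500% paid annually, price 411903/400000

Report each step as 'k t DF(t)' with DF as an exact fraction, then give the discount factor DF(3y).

step 1 [1y] bond c/1=1/50: DF=(494547/500000 − 1/50·(0))/(1+1/50) = 9697/10000 ≈ 0.969700
step 2 [2y] zero: DF = P = 9261/10000 ≈ 0.926100
step 3 [3y] zero: DF = P = 2237/2500 ≈ 0.894800
step 4 [4y] swap r/1=755/18198: DF=(1 − 755/18198·(0.969700+0.926100+0.894800))/(1+755/18198) = 849/1000 ≈ 0.849000
step 5 [5y] bond c/1=17/400: DF=(411903/400000 − 17/400·(0.969700+0.926100+0.894800+0.849000))/(1+17/400) = 4197/5000 ≈ 0.839400

1 1 9697/10000
2 2 9261/10000
3 3 2237/2500
4 4 849/1000
5 5 4197/5000
DF(3y) = 2237/2500 ≈ 0.894800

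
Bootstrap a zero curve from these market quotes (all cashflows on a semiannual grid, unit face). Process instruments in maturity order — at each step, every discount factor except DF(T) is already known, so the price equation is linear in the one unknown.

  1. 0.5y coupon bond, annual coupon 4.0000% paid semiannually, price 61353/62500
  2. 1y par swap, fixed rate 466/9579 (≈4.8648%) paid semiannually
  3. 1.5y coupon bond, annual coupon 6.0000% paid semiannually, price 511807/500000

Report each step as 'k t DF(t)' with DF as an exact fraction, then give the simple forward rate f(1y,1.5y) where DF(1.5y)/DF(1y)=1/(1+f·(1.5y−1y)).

1 1/2 1203/1250
2 1 4767/5000
3 3/2 469/500
f(1y,1.5y) = ((4767/5000)/(469/500) − 1)/(1/2) = 11/335 ≈ 3.2836%

step 1 [0.5y] bond c/2=1/50: DF=(61353/62500 − 1/50·(0))/(1+1/50) = 1203/1250 ≈ 0.962400
step 2 [1y] swap r/2=233/9579: DF=(1 − 233/9579·(0.962400))/(1+233/9579) = 4767/5000 ≈ 0.953400
step 3 [1.5y] bond c/2=3/100: DF=(511807/500000 − 3/100·(0.962400+0.953400))/(1+3/100) = 469/500 ≈ 0.938000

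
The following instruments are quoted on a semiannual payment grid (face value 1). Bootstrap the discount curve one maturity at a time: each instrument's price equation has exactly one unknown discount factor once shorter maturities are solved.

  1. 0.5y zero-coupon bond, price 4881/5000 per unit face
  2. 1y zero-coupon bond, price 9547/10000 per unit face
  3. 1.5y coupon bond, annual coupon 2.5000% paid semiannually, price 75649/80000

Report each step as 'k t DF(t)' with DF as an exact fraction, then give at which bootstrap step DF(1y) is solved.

1 1/2 4881/5000
2 1 9547/10000
3 3/2 9101/10000
DF(1y) is solved at step 2

step 1 [0.5y] zero: DF = P = 4881/5000 ≈ 0.976200
step 2 [1y] zero: DF = P = 9547/10000 ≈ 0.954700
step 3 [1.5y] bond c/2=1/80: DF=(75649/80000 − 1/80·(0.976200+0.954700))/(1+1/80) = 9101/10000 ≈ 0.910100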